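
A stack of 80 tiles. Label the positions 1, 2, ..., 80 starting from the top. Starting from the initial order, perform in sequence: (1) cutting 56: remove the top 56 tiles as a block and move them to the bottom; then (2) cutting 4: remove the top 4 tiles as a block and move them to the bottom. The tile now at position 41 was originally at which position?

21

Undo the operations in reverse order, starting from position 41:
  undo op 2 (cut 4): 41 ← 45
  undo op 1 (cut 56): 45 ← 21
So the tile at position 41 came from original position 21.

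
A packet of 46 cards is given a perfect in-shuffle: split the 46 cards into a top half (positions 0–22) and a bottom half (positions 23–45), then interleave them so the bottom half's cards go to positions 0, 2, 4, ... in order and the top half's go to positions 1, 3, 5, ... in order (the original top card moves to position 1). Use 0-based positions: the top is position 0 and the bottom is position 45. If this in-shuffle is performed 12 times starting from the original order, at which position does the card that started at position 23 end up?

Track the card's position through each in-shuffle:
23 → 0 → 1 → 3 → 7 → 15 → 31 → 16 → 33 → 20 → 41 → 36 → 26

26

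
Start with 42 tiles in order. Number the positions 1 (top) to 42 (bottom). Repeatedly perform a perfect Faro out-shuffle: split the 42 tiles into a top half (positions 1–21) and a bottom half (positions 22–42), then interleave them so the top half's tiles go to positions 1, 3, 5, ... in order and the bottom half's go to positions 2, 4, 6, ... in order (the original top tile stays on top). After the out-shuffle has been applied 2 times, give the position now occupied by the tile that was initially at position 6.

Track the tile's position through each out-shuffle:
6 → 11 → 21

21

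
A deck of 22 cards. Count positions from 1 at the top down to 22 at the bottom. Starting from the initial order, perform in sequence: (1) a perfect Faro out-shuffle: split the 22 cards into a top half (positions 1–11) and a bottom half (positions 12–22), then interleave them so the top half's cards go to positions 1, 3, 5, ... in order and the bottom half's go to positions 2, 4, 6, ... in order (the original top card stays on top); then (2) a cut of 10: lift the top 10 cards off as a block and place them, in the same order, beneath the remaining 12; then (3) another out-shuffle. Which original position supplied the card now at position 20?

5

Undo the operations in reverse order, starting from position 20:
  undo op 3 (out-shuffle, from bottom half): 20 ← 21
  undo op 2 (cut 10): 21 ← 9
  undo op 1 (out-shuffle, from top half): 9 ← 5
So the card at position 20 came from original position 5.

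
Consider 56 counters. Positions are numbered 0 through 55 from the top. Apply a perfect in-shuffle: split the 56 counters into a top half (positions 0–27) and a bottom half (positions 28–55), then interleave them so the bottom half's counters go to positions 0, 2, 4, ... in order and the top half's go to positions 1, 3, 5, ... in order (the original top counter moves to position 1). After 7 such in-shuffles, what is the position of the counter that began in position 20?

Track the counter's position through each in-shuffle:
20 → 41 → 26 → 53 → 50 → 44 → 32 → 8

8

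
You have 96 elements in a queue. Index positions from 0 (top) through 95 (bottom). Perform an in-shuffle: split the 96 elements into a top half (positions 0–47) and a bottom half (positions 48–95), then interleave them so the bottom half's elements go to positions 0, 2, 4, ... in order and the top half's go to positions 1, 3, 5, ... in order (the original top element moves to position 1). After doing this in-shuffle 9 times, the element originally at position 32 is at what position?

Track the element's position through each in-shuffle:
32 → 65 → 34 → 69 → 42 → 85 → 74 → 52 → 8 → 17

17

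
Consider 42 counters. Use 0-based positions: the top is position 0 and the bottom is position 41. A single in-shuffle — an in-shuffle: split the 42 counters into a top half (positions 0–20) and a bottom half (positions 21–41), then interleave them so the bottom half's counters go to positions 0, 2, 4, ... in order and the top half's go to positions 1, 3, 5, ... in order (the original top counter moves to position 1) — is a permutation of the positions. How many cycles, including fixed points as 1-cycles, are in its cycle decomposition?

Trace each unvisited position around until it returns:
(0 1 3 7 15 31 ... len 14) (2 5 11 23 4 9 ... len 14) (6 13 27 12 25 8 ... len 14)
3 cycles in total.

3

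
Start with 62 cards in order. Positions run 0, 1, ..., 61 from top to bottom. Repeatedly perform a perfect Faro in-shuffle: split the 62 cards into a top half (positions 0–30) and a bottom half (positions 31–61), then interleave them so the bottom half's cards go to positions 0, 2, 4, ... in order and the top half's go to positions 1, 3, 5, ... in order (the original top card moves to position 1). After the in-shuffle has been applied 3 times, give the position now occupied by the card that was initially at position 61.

Track the card's position through each in-shuffle:
61 → 60 → 58 → 54

54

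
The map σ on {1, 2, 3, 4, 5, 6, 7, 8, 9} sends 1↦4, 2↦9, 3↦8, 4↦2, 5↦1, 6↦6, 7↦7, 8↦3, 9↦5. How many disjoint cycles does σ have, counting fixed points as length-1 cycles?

Cycle decomposition: (1 4 2 9 5) (3 8) (6) (7).
4 cycles.

4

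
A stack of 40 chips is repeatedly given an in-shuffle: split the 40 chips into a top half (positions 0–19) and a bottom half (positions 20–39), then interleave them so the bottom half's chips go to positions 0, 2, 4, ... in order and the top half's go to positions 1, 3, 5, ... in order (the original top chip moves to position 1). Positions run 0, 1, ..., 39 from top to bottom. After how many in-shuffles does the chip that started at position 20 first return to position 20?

Follow position 20 under repeated in-shuffles:
20 → 0 → 1 → 3 → 7 → 15 → 31 → 22 → 4 → 9 → 19 → 39 → 38 → 36 → 32 → 24 → 8 → 17 → 35 → 30 → 20
It first returns after 20 in-shuffles.

20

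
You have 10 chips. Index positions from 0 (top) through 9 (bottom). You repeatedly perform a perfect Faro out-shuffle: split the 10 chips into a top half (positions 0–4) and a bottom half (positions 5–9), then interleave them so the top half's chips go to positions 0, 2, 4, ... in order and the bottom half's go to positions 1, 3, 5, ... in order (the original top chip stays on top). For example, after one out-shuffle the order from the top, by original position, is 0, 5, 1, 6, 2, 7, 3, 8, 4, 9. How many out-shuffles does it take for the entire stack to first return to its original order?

6

The out-shuffle permutes the 10 positions with cycle lengths [1, 1, 2, 6].
Every chip is home exactly when every cycle has completed a whole number of laps, i.e. after lcm(1, 2, 6) = 6 out-shuffles.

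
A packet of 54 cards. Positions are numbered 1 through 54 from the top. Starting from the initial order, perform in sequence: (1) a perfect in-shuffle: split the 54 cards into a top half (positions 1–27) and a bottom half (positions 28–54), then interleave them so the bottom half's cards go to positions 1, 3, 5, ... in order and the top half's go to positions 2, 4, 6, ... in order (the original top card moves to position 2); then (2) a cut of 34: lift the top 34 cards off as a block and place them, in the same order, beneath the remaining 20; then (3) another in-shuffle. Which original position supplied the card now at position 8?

Undo the operations in reverse order, starting from position 8:
  undo op 3 (in-shuffle, from top half): 8 ← 4
  undo op 2 (cut 34): 4 ← 38
  undo op 1 (in-shuffle, from top half): 38 ← 19
So the card at position 8 came from original position 19.

19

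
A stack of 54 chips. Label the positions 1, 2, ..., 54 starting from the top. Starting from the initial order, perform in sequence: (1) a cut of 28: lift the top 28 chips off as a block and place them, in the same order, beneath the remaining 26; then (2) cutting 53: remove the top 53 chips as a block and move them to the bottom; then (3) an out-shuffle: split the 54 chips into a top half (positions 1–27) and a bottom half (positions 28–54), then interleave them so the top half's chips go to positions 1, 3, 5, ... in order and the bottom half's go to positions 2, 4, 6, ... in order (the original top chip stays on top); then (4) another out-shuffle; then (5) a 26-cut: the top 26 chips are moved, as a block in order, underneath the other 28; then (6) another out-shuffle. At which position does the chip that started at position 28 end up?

Track the chip from position 28 forward through each operation:
  after op 1 (cut 28): 28 → 54
  after op 2 (cut 53): 54 → 1
  after op 3 (out-shuffle): 1 → 1
  after op 4 (out-shuffle): 1 → 1
  after op 5 (cut 26): 1 → 29
  after op 6 (out-shuffle): 29 → 4

4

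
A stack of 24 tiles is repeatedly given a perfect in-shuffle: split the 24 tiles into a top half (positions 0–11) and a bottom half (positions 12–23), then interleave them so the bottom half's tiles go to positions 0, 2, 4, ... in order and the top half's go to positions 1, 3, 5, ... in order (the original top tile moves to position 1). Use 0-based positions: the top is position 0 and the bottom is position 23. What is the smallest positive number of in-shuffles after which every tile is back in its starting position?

20

The in-shuffle permutes the 24 positions with cycle lengths [4, 20].
Every tile is home exactly when every cycle has completed a whole number of laps, i.e. after lcm(4, 20) = 20 in-shuffles.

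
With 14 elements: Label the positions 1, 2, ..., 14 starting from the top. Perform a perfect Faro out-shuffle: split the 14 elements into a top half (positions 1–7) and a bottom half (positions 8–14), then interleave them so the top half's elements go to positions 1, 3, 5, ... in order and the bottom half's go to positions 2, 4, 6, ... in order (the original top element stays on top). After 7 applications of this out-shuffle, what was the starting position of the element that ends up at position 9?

10

Work backwards from position 9, undoing one out-shuffle at a time:
9 ← 5 ← 3 ← 2 ← 8 ← 11 ← 6 ← 10
So the element now at position 9 started at position 10.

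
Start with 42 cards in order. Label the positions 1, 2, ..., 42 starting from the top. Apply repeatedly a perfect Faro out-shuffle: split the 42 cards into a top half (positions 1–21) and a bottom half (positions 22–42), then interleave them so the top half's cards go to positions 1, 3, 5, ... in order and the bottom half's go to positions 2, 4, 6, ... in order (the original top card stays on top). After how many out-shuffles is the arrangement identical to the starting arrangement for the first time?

The out-shuffle permutes the 42 positions with cycle lengths [1, 1, 20, 20].
Every card is home exactly when every cycle has completed a whole number of laps, i.e. after lcm(1, 20) = 20 out-shuffles.

20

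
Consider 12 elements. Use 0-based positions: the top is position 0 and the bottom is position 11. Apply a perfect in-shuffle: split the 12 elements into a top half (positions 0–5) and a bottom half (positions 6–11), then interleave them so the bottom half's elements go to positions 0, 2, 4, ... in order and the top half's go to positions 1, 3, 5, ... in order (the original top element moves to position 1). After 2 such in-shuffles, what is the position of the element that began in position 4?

6

Track the element's position through each in-shuffle:
4 → 9 → 6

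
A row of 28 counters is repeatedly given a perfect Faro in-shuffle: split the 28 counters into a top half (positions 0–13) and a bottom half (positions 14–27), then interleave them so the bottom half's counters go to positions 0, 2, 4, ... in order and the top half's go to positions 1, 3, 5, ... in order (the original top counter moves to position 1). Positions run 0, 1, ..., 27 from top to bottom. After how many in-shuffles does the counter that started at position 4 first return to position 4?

28

Follow position 4 under repeated in-shuffles:
4 → 9 → 19 → 10 → 21 → 14 → 0 → 1 → ... → 4 (length 28)
It first returns after 28 in-shuffles.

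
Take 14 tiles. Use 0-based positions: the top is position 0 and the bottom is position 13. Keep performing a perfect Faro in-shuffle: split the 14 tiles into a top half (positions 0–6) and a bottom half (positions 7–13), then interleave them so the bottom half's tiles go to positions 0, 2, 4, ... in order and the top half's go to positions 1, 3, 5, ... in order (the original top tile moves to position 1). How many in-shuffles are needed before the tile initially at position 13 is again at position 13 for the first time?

4

Follow position 13 under repeated in-shuffles:
13 → 12 → 10 → 6 → 13
It first returns after 4 in-shuffles.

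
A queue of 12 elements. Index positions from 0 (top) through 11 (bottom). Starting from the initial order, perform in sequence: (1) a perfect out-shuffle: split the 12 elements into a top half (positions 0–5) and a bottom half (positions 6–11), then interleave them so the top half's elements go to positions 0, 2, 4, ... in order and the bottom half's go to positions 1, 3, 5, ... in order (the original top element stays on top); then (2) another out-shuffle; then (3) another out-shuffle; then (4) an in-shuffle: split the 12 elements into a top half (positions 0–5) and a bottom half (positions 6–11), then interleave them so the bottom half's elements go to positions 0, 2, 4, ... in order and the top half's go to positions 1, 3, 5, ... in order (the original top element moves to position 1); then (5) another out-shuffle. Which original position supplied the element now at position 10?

Undo the operations in reverse order, starting from position 10:
  undo op 5 (out-shuffle, from top half): 10 ← 5
  undo op 4 (in-shuffle, from top half): 5 ← 2
  undo op 3 (out-shuffle, from top half): 2 ← 1
  undo op 2 (out-shuffle, from bottom half): 1 ← 6
  undo op 1 (out-shuffle, from top half): 6 ← 3
So the element at position 10 came from original position 3.

3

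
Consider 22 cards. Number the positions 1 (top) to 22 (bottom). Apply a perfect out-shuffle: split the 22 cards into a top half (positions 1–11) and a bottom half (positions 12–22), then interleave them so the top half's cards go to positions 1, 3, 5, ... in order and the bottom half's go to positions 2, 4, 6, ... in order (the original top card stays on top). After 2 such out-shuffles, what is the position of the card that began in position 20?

14

Track the card's position through each out-shuffle:
20 → 18 → 14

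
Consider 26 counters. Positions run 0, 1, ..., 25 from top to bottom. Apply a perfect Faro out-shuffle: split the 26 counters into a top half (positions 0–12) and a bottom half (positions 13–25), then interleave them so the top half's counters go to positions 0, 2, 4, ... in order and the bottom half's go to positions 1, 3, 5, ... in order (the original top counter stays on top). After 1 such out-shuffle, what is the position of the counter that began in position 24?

23

Track the counter's position through each out-shuffle:
24 → 23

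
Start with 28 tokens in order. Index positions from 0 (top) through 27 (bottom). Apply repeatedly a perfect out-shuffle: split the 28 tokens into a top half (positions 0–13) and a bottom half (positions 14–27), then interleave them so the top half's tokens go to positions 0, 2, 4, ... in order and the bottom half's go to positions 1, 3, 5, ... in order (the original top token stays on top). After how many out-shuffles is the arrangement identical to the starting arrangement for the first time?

The out-shuffle permutes the 28 positions with cycle lengths [1, 1, 2, 6, 18].
Every token is home exactly when every cycle has completed a whole number of laps, i.e. after lcm(1, 2, 6, 18) = 18 out-shuffles.

18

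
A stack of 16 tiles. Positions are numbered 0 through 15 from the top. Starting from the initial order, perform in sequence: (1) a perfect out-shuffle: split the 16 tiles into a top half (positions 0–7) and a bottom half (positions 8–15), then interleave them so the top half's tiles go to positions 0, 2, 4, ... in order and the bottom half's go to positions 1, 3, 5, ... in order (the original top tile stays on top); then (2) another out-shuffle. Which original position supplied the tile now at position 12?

Undo the operations in reverse order, starting from position 12:
  undo op 2 (out-shuffle, from top half): 12 ← 6
  undo op 1 (out-shuffle, from top half): 6 ← 3
So the tile at position 12 came from original position 3.

3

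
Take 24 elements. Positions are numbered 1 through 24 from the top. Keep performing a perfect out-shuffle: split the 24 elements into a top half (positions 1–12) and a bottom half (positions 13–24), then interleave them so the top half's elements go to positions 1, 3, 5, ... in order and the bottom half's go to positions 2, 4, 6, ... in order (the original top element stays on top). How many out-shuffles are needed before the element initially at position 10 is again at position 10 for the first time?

11

Follow position 10 under repeated out-shuffles:
10 → 19 → 14 → 4 → 7 → 13 → 2 → 3 → 5 → 9 → 17 → 10
It first returns after 11 out-shuffles.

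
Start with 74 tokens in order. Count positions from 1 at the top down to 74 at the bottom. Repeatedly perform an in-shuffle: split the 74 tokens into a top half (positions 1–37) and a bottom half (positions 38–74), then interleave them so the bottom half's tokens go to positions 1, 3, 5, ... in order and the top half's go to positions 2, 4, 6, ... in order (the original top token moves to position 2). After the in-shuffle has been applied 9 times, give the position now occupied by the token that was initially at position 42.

54

Track the token's position through each in-shuffle:
42 → 9 → 18 → 36 → 72 → 69 → 63 → 51 → 27 → 54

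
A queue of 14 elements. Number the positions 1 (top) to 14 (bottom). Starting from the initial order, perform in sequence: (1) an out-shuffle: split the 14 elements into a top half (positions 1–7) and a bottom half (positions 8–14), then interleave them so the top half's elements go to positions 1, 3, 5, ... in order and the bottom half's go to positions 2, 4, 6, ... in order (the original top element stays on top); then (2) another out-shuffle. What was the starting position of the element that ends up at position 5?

2

Undo the operations in reverse order, starting from position 5:
  undo op 2 (out-shuffle, from top half): 5 ← 3
  undo op 1 (out-shuffle, from top half): 3 ← 2
So the element at position 5 came from original position 2.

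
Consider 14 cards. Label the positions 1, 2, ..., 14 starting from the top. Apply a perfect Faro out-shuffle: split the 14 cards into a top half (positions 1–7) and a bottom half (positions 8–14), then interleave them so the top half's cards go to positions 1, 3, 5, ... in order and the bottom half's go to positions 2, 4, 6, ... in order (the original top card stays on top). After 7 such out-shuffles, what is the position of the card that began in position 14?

14

Position 14 is a fixed point of every out-shuffle, so the card never moves.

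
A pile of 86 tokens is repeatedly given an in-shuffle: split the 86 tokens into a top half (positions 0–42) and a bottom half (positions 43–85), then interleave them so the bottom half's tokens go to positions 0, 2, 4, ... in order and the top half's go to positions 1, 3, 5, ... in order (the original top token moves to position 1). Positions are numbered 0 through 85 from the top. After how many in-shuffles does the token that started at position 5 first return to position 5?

Follow position 5 under repeated in-shuffles:
5 → 11 → 23 → 47 → 8 → 17 → 35 → 71 → ... → 5 (length 28)
It first returns after 28 in-shuffles.

28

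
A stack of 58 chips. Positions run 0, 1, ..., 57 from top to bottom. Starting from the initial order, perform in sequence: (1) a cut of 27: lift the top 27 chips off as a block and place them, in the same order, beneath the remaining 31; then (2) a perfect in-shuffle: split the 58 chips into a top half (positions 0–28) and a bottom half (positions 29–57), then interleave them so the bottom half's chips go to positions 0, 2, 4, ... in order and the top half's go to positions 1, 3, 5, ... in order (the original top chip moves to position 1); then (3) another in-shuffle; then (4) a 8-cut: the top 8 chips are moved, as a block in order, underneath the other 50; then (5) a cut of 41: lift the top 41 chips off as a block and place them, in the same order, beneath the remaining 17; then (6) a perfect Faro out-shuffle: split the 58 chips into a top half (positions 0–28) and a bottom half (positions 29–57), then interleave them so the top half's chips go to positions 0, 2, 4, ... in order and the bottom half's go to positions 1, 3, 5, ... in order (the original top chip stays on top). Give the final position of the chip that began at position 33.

15

Track the chip from position 33 forward through each operation:
  after op 1 (cut 27): 33 → 6
  after op 2 (in-shuffle): 6 → 13
  after op 3 (in-shuffle): 13 → 27
  after op 4 (cut 8): 27 → 19
  after op 5 (cut 41): 19 → 36
  after op 6 (out-shuffle): 36 → 15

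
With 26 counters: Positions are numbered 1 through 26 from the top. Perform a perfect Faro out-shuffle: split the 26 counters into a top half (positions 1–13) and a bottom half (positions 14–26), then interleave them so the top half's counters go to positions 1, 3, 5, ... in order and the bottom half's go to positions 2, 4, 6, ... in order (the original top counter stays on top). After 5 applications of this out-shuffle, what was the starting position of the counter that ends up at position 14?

Work backwards from position 14, undoing one out-shuffle at a time:
14 ← 20 ← 23 ← 12 ← 19 ← 10
So the counter now at position 14 started at position 10.

10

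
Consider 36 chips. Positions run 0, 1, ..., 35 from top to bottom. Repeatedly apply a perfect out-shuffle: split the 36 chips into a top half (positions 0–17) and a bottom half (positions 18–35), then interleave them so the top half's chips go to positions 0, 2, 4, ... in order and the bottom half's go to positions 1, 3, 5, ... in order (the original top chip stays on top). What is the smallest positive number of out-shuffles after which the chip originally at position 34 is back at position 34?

Follow position 34 under repeated out-shuffles:
34 → 33 → 31 → 27 → 19 → 3 → 6 → 12 → 24 → 13 → 26 → 17 → 34
It first returns after 12 out-shuffles.

12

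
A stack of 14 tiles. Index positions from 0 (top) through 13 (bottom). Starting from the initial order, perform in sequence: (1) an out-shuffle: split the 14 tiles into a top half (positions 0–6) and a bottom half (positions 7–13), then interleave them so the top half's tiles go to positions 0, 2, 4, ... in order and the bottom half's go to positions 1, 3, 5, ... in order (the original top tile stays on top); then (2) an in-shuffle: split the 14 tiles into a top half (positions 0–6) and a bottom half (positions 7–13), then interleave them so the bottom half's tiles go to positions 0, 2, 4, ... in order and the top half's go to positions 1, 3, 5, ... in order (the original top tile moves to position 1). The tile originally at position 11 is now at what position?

Track the tile from position 11 forward through each operation:
  after op 1 (out-shuffle): 11 → 9
  after op 2 (in-shuffle): 9 → 4

4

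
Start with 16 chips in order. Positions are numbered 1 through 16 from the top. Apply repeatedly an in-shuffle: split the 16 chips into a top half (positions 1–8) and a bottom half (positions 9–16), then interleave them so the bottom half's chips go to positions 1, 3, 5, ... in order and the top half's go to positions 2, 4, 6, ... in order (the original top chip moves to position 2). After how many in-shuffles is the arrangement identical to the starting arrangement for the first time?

The in-shuffle permutes the 16 positions with cycle lengths [8, 8].
Every chip is home exactly when every cycle has completed a whole number of laps, i.e. after lcm(8) = 8 in-shuffles.

8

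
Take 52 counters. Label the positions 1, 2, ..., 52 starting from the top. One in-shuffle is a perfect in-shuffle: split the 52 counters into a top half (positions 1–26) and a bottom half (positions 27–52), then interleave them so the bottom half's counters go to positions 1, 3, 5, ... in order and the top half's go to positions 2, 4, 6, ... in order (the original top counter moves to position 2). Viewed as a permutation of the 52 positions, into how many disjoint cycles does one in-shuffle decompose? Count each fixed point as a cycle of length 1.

Trace each unvisited position around until it returns:
(1 2 4 8 16 32 ... len 52)
1 cycle in total.

1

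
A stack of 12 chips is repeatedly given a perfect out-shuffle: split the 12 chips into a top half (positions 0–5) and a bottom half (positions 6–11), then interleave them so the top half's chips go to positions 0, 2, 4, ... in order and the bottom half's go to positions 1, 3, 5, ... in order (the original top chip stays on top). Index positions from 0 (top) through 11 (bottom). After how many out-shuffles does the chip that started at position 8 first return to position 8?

10

Follow position 8 under repeated out-shuffles:
8 → 5 → 10 → 9 → 7 → 3 → 6 → 1 → 2 → 4 → 8
It first returns after 10 out-shuffles.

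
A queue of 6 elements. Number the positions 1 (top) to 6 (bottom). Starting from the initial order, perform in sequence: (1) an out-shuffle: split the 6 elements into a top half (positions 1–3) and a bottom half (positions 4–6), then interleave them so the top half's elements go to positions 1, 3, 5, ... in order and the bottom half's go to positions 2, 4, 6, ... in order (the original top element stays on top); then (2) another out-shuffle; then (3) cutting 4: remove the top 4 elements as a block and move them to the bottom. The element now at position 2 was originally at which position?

Undo the operations in reverse order, starting from position 2:
  undo op 3 (cut 4): 2 ← 6
  undo op 2 (out-shuffle, from bottom half): 6 ← 6
  undo op 1 (out-shuffle, from bottom half): 6 ← 6
So the element at position 2 came from original position 6.

6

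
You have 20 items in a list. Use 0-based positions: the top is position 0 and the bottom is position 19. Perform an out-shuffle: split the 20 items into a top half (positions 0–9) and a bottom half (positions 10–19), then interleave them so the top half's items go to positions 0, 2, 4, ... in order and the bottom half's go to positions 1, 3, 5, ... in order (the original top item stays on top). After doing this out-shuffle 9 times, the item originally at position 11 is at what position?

8

Track the item's position through each out-shuffle:
11 → 3 → 6 → 12 → 5 → 10 → 1 → 2 → 4 → 8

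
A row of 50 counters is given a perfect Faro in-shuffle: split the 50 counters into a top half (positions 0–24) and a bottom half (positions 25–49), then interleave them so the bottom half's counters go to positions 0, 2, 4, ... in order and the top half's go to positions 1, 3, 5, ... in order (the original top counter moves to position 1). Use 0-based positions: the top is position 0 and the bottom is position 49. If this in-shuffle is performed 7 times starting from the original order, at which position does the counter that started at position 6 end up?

28

Track the counter's position through each in-shuffle:
6 → 13 → 27 → 4 → 9 → 19 → 39 → 28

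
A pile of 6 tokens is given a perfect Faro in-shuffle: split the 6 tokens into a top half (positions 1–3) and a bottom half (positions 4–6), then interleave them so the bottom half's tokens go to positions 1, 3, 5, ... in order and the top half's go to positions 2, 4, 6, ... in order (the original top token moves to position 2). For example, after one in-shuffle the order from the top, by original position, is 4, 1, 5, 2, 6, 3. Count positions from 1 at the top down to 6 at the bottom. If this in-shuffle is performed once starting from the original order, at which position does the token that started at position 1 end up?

Track the token's position through each in-shuffle:
1 → 2

2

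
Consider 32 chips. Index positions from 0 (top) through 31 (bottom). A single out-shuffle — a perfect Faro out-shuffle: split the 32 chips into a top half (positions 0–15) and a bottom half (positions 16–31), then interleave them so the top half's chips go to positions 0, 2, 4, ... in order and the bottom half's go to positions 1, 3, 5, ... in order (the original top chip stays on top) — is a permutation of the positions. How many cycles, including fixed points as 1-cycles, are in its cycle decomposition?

8

Trace each unvisited position around until it returns:
(0) (1 2 4 8 16) (3 6 12 24 17) (5 10 20 9 18) (7 14 28 25 19) (11 22 13 26 21) (15 30 29 27 23) (31)
8 cycles in total.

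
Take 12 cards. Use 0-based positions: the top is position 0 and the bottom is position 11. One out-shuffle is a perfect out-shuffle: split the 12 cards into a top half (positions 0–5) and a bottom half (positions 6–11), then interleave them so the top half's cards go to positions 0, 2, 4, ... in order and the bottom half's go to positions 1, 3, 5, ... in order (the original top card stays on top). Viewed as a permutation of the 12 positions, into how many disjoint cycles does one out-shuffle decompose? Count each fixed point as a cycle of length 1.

3

Trace each unvisited position around until it returns:
(0) (1 2 4 8 5 10 9 7 3 6) (11)
3 cycles in total.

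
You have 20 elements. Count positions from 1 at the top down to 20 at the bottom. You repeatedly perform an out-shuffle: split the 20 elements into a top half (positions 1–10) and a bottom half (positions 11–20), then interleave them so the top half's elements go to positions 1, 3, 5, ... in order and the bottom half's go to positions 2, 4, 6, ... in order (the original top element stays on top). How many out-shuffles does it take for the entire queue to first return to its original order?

The out-shuffle permutes the 20 positions with cycle lengths [1, 1, 18].
Every element is home exactly when every cycle has completed a whole number of laps, i.e. after lcm(1, 18) = 18 out-shuffles.

18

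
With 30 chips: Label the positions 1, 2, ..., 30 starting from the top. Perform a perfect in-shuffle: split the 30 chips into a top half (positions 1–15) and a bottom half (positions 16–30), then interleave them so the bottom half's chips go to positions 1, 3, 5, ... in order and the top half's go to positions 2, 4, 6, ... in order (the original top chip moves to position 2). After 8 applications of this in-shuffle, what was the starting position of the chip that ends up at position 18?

Work backwards from position 18, undoing one in-shuffle at a time:
18 ← 9 ← 20 ← 10 ← 5 ← 18 ← 9 ← 20 ← 10
So the chip now at position 18 started at position 10.

10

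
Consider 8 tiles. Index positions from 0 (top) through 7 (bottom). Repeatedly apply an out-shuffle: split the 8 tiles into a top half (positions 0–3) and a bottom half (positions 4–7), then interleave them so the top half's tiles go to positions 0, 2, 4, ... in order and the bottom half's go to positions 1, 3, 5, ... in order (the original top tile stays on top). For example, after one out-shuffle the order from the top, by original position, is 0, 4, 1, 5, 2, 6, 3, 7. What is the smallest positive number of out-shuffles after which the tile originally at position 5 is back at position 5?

Follow position 5 under repeated out-shuffles:
5 → 3 → 6 → 5
It first returns after 3 out-shuffles.

3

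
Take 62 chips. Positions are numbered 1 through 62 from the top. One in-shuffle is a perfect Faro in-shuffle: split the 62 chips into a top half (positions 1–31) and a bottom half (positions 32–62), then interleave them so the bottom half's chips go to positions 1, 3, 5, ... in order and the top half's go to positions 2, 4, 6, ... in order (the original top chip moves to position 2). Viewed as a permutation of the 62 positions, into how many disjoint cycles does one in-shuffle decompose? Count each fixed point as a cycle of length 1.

Trace each unvisited position around until it returns:
(1 2 4 8 16 32) (3 6 12 24 48 33) (5 10 20 40 17 34) (7 14 28 56 49 35) (9 18 36) (11 22 44 25 50 37) (13 26 52 41 19 38) (15 30 60 57 51 39) ... plus 4 more
12 cycles in total.

12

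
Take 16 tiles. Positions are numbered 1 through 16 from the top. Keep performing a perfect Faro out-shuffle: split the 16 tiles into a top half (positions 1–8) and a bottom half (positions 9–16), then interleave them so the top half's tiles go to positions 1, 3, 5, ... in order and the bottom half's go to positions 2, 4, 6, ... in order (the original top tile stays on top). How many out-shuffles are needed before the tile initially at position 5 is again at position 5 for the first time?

4

Follow position 5 under repeated out-shuffles:
5 → 9 → 2 → 3 → 5
It first returns after 4 out-shuffles.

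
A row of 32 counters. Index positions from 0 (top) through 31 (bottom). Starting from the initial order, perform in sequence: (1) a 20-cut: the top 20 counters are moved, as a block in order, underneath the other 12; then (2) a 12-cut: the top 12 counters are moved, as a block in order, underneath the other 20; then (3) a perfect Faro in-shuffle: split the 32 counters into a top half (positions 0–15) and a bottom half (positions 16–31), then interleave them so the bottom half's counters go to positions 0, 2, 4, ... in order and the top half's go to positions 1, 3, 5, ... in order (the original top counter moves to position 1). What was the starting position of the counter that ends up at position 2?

Undo the operations in reverse order, starting from position 2:
  undo op 3 (in-shuffle, from bottom half): 2 ← 17
  undo op 2 (cut 12): 17 ← 29
  undo op 1 (cut 20): 29 ← 17
So the counter at position 2 came from original position 17.

17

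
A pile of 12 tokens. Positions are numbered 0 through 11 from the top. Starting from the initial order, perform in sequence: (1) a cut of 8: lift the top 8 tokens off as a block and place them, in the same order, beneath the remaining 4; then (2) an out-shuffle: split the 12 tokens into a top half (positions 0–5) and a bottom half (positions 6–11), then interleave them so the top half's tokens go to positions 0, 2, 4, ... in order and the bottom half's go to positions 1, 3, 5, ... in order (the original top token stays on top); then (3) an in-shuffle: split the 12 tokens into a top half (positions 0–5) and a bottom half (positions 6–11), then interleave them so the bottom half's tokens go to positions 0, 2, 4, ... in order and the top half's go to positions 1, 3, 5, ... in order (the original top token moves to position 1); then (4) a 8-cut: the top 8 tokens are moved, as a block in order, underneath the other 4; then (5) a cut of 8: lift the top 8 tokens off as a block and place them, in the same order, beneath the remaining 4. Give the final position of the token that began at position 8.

9

Track the token from position 8 forward through each operation:
  after op 1 (cut 8): 8 → 0
  after op 2 (out-shuffle): 0 → 0
  after op 3 (in-shuffle): 0 → 1
  after op 4 (cut 8): 1 → 5
  after op 5 (cut 8): 5 → 9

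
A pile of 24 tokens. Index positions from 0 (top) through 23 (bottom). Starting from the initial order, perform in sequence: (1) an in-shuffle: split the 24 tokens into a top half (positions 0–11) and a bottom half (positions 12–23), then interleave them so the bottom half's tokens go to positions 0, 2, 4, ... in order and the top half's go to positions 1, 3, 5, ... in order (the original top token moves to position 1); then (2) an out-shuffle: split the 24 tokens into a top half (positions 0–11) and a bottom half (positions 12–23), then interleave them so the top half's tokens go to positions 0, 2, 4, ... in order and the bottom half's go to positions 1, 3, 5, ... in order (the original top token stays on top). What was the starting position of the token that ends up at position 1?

18

Undo the operations in reverse order, starting from position 1:
  undo op 2 (out-shuffle, from bottom half): 1 ← 12
  undo op 1 (in-shuffle, from bottom half): 12 ← 18
So the token at position 1 came from original position 18.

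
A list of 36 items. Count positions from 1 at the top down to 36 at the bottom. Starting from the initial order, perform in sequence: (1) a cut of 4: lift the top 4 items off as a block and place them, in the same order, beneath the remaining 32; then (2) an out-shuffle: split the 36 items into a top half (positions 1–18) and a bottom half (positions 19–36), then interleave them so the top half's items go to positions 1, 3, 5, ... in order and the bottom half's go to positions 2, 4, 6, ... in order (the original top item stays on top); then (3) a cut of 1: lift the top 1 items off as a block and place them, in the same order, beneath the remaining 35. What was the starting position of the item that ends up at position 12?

11

Undo the operations in reverse order, starting from position 12:
  undo op 3 (cut 1): 12 ← 13
  undo op 2 (out-shuffle, from top half): 13 ← 7
  undo op 1 (cut 4): 7 ← 11
So the item at position 12 came from original position 11.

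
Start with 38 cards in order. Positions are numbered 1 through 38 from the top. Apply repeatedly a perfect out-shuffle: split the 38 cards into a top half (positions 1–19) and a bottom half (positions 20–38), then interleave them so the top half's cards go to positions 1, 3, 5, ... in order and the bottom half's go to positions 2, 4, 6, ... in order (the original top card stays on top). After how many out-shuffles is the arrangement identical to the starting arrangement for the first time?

The out-shuffle permutes the 38 positions with cycle lengths [1, 1, 36].
Every card is home exactly when every cycle has completed a whole number of laps, i.e. after lcm(1, 36) = 36 out-shuffles.

36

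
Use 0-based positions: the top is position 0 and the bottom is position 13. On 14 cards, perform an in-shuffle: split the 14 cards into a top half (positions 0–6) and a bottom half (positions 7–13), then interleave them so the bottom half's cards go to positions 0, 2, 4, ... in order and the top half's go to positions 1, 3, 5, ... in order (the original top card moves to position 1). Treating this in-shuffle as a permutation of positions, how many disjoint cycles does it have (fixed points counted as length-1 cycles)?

Trace each unvisited position around until it returns:
(0 1 3 7) (2 5 11 8) (4 9) (6 13 12 10)
4 cycles in total.

4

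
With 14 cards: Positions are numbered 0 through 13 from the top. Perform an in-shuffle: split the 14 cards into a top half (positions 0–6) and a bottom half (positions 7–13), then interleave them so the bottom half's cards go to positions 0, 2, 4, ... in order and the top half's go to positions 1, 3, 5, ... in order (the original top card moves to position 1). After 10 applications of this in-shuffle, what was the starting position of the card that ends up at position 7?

Work backwards from position 7, undoing one in-shuffle at a time:
7 ← 3 ← 1 ← 0 ← 7 ← 3 ← 1 ← 0 ← 7 ← 3 ← 1
So the card now at position 7 started at position 1.

1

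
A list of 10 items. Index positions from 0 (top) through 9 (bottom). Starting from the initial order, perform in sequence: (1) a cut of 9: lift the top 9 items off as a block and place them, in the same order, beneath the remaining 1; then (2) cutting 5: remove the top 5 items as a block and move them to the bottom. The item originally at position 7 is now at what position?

3

Track the item from position 7 forward through each operation:
  after op 1 (cut 9): 7 → 8
  after op 2 (cut 5): 8 → 3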